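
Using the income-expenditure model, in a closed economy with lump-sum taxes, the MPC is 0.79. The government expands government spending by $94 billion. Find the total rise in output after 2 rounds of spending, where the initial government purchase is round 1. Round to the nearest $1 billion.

Round 1 adds ΔG = $94 billion; each later round is MPC = 0.79 times the previous.
After 2 rounds: 94 + 74.26 = ΔG·(1 − c^2)/(1 − c) = 94 × (1 − 0.6241)/0.21 ≈ $168 billion.

$168 billion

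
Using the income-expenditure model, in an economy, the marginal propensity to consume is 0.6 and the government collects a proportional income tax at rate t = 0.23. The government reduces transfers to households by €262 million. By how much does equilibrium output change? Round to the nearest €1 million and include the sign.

−€292 million

The transfer change shifts disposable income by −€262 million, so first-round consumption changes by c·ΔTR = 0.6 × (−€262 million) = −€157.2 million.
Expenditure multiplier = 1/(1 − c(1−t)) = 1/(1 − 0.6×0.77) = 1/0.538 ≈ 1.859.
The transfer multiplier is c × k ≈ 1.115, so ΔY = k × (c·ΔTR) = (−€157.2 million) / 0.538 ≈ −€292 million.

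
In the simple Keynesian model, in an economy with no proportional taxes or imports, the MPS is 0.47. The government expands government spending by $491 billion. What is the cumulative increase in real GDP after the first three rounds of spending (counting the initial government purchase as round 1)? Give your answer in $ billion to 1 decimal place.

MPC = 1 − MPS = 1 − 0.47 = 0.53.
Round 1 adds ΔG = $491 billion; each later round is MPC = 0.53 times the previous.
After 3 rounds: 491 + 260.23 + 137.9219 = ΔG·(1 − c^3)/(1 − c) = 491 × (1 − 0.148877)/0.47 ≈ $889.2 billion.

$889.2 billion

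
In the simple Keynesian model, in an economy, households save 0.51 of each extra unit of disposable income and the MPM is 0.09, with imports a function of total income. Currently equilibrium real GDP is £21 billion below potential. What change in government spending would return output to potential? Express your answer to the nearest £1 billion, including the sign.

MPC = 1 − MPS = 1 − 0.51 = 0.49.
Spending multiplier = 1/(1 − c + m) = 1/(1 − 0.49 + 0.09) = 1/0.6 ≈ 1.667.
Need ΔY = +£21 billion, so ΔG = ΔY/k = (+£21 billion) × 0.6 ≈ +£13 billion.
The government should increase government spending by £13 billion.

+£13 billion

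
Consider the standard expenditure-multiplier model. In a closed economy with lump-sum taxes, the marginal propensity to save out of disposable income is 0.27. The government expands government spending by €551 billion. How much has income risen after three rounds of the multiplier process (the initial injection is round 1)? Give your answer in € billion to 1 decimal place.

€1,246.9 billion

MPC = 1 − MPS = 1 − 0.27 = 0.73.
Round 1 adds ΔG = €551 billion; each later round is MPC = 0.73 times the previous.
After 3 rounds: 551 + 402.23 + 293.6279 = ΔG·(1 − c^3)/(1 − c) = 551 × (1 − 0.389017)/0.27 ≈ €1,246.9 billion.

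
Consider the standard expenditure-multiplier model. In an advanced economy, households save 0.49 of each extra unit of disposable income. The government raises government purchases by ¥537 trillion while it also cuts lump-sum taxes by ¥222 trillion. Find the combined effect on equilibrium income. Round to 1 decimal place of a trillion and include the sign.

+¥1,327.0 trillion

MPC = 1 − MPS = 1 − 0.49 = 0.51.
Expenditure multiplier = 1/(1 − MPC) = 1/(1 − 0.51) = 1/0.49 ≈ 2.041.
ΔG contributes k·ΔG = (+¥537 trillion) / 0.49 ≈ +¥1,095.9 trillion.
ΔT of −¥222 trillion changes first-round spending by −c·ΔT = +¥113.22 trillion, contributing k·(−c·ΔT) = (+¥113.22 trillion) / 0.49 ≈ +¥231.1 trillion.
Net ΔY = k(ΔG − c·ΔT) = (+¥650.22 trillion) / 0.49 ≈ +¥1,327 trillion.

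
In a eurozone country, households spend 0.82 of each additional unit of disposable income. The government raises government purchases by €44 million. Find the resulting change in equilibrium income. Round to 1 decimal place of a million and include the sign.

Government-spending multiplier = 1/(1 − MPC) = 1/(1 − 0.82) = 1/0.18 ≈ 5.556.
ΔY = k × ΔG = (+€44 million) / 0.18 ≈ +€244.4 million.

+€244.4 million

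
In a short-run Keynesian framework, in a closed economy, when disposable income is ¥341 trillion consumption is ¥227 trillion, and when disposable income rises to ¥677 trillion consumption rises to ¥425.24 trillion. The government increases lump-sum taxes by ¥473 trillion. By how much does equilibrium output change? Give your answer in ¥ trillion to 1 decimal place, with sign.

−¥680.7 trillion

MPC = ΔC/ΔYd = (425.24 − 227)/(677 − 341) = 198.24/336 = 0.59.
A lump-sum tax change of +¥473 trillion shifts disposable income by −¥473 trillion; first-round consumption changes by −c × ΔT = −0.59 × (+¥473 trillion) = −¥279.07 trillion.
Expenditure multiplier = 1/(1 − MPC) = 1/(1 − 0.59) = 1/0.41 ≈ 2.439.
The tax multiplier is −c × k ≈ −1.439, so ΔY = k × (−c·ΔT) = (−¥279.07 trillion) / 0.41 ≈ −¥680.7 trillion.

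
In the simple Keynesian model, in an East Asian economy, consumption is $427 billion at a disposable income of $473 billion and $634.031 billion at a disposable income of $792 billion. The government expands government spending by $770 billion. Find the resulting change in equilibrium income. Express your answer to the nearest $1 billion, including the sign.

MPC = ΔC/ΔYd = (634.031 − 427)/(792 − 473) = 207.031/319 = 0.649.
Government-spending multiplier = 1/(1 − MPC) = 1/(1 − 0.649) = 1/0.351 ≈ 2.849.
ΔY = k × ΔG = (+$770 billion) / 0.351 ≈ +$2,194 billion.

+$2,194 billion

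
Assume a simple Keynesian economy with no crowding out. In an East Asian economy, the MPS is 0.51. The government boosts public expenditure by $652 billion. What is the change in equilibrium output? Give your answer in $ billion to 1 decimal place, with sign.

+$1,278.4 billion

MPC = 1 − MPS = 1 − 0.51 = 0.49.
Expenditure multiplier = 1/(1 − MPC) = 1/(1 − 0.49) = 1/0.51 ≈ 1.961.
ΔY = k × ΔG = (+$652 billion) / 0.51 ≈ +$1,278.4 billion.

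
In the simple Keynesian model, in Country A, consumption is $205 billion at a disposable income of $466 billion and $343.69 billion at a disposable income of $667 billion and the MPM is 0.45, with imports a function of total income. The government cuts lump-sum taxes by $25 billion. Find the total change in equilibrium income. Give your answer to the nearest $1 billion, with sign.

MPC = ΔC/ΔYd = (343.69 − 205)/(667 − 466) = 138.69/201 = 0.69.
A lump-sum tax change of −$25 billion shifts disposable income by +$25 billion; first-round consumption changes by −c × ΔT = −0.69 × (−$25 billion) = +$17.25 billion.
Expenditure multiplier = 1/(1 − c + m) = 1/(1 − 0.69 + 0.45) = 1/0.76 ≈ 1.316.
The tax multiplier is −c × k ≈ −0.908, so ΔY = k × (−c·ΔT) = (+$17.25 billion) / 0.76 ≈ +$23 billion.

+$23 billion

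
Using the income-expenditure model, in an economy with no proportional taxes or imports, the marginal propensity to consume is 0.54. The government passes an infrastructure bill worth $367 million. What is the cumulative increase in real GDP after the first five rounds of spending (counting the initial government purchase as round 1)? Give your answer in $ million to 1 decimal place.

$761.2 million

Round 1 adds ΔG = $367 million; each later round is MPC = 0.54 times the previous.
After 5 rounds: 367 + 198.18 + 107.0172 + 57.789288 + 31.20621552 = ΔG·(1 − c^5)/(1 − c) = 367 × (1 − 0.0459165024)/0.46 ≈ $761.2 million.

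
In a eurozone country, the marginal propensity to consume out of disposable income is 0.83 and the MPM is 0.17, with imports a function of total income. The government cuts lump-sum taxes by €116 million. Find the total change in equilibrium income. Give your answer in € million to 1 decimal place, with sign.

+€283.2 million

A lump-sum tax change of −€116 million shifts disposable income by +€116 million; first-round consumption changes by −c × ΔT = −0.83 × (−€116 million) = +€96.28 million.
Expenditure multiplier = 1/(1 − c + m) = 1/(1 − 0.83 + 0.17) = 1/0.34 ≈ 2.941.
The tax multiplier is −c × k ≈ −2.441, so ΔY = k × (−c·ΔT) = (+€96.28 million) / 0.34 ≈ +€283.2 million.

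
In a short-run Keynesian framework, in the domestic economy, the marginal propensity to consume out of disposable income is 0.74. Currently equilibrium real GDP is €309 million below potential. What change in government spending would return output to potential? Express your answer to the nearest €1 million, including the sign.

+€80 million

Spending multiplier = 1/(1 − MPC) = 1/(1 − 0.74) = 1/0.26 ≈ 3.846.
Need ΔY = +€309 million, so ΔG = ΔY/k = (+€309 million) × 0.26 ≈ +€80 million.
The government should increase government spending by €80 million.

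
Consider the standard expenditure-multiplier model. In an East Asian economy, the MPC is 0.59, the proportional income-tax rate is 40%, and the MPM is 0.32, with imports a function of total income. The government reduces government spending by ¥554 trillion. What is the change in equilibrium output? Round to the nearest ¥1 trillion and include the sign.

Expenditure multiplier = 1/(1 − c(1−t) + m) = 1/(1 − 0.59×0.6 + 0.32) = 1/0.966 ≈ 1.035.
ΔY = k × ΔG = (−¥554 trillion) / 0.966 ≈ −¥573 trillion.

−¥573 trillion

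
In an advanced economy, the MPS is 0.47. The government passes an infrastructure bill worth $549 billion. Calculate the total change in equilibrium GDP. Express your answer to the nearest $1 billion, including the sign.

MPC = 1 − MPS = 1 − 0.47 = 0.53.
Spending multiplier = 1/(1 − MPC) = 1/(1 − 0.53) = 1/0.47 ≈ 2.128.
ΔY = k × ΔG = (+$549 billion) / 0.47 ≈ +$1,168 billion.

+$1,168 billion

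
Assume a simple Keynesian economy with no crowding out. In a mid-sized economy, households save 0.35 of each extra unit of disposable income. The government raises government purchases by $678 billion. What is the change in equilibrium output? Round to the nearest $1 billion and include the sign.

MPC = 1 − MPS = 1 − 0.35 = 0.65.
Government-spending multiplier = 1/(1 − MPC) = 1/(1 − 0.65) = 1/0.35 ≈ 2.857.
ΔY = k × ΔG = (+$678 billion) / 0.35 ≈ +$1,937 billion.

+$1,937 billion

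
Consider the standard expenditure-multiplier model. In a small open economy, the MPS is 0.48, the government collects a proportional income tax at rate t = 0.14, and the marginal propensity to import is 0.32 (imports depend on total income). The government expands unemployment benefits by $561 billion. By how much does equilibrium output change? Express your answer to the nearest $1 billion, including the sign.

+$334 billion

MPC = 1 − MPS = 1 − 0.48 = 0.52.
The transfer change shifts disposable income by +$561 billion, so first-round consumption changes by c·ΔTR = 0.52 × (+$561 billion) = +$291.72 billion.
Expenditure multiplier = 1/(1 − c(1−t) + m) = 1/(1 − 0.52×0.86 + 0.32) = 1/0.8728 ≈ 1.146.
The transfer multiplier is c × k ≈ 0.596, so ΔY = k × (c·ΔTR) = (+$291.72 billion) / 0.8728 ≈ +$334 billion.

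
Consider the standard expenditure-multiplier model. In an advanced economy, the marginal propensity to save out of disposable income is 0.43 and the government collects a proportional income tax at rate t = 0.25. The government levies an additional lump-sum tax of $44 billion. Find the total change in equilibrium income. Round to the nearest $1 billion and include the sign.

MPC = 1 − MPS = 1 − 0.43 = 0.57.
A lump-sum tax change of +$44 billion shifts disposable income by −$44 billion; first-round consumption changes by −c × ΔT = −0.57 × (+$44 billion) = −$25.08 billion.
Expenditure multiplier = 1/(1 − c(1−t)) = 1/(1 − 0.57×0.75) = 1/0.5725 ≈ 1.747.
The tax multiplier is −c × k ≈ −0.996, so ΔY = k × (−c·ΔT) = (−$25.08 billion) / 0.5725 ≈ −$44 billion.

−$44 billion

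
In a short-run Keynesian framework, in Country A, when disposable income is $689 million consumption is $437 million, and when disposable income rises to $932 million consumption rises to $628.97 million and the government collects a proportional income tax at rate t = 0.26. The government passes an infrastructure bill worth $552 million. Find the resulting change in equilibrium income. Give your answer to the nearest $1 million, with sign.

MPC = ΔC/ΔYd = (628.97 − 437)/(932 − 689) = 191.97/243 = 0.79.
Government-spending multiplier = 1/(1 − c(1−t)) = 1/(1 − 0.79×0.74) = 1/0.4154 ≈ 2.407.
ΔY = k × ΔG = (+$552 million) / 0.4154 ≈ +$1,329 million.

+$1,329 million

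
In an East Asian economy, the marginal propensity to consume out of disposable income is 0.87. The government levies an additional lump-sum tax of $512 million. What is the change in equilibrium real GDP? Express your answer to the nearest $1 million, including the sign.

−$3,426 million

A lump-sum tax change of +$512 million shifts disposable income by −$512 million; first-round consumption changes by −c × ΔT = −0.87 × (+$512 million) = −$445.44 million.
Expenditure multiplier = 1/(1 − MPC) = 1/(1 − 0.87) = 1/0.13 ≈ 7.692.
The tax multiplier is −c × k ≈ −6.692, so ΔY = k × (−c·ΔT) = (−$445.44 million) / 0.13 ≈ −$3,426 million.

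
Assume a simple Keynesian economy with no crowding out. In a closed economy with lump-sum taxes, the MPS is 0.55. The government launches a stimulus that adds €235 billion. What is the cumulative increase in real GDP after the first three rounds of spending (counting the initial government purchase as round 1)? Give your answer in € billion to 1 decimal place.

MPC = 1 − MPS = 1 − 0.55 = 0.45.
Round 1 adds ΔG = €235 billion; each later round is MPC = 0.45 times the previous.
After 3 rounds: 235 + 105.75 + 47.5875 = ΔG·(1 − c^3)/(1 − c) = 235 × (1 − 0.091125)/0.55 ≈ €388.3 billion.

€388.3 billion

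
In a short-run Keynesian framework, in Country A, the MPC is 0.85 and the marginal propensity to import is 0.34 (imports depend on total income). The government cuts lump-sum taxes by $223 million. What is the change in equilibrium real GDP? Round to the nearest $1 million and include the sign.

A lump-sum tax change of −$223 million shifts disposable income by +$223 million; first-round consumption changes by −c × ΔT = −0.85 × (−$223 million) = +$189.55 million.
Expenditure multiplier = 1/(1 − c + m) = 1/(1 − 0.85 + 0.34) = 1/0.49 ≈ 2.041.
The tax multiplier is −c × k ≈ −1.735, so ΔY = k × (−c·ΔT) = (+$189.55 million) / 0.49 ≈ +$387 million.

+$387 million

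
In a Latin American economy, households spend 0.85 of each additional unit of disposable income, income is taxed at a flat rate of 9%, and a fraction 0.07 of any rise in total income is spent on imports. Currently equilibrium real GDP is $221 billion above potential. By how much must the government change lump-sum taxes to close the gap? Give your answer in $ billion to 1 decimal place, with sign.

Spending multiplier = 1/(1 − c(1−t) + m) = 1/(1 − 0.85×0.91 + 0.07) = 1/0.2965 ≈ 3.373.
Tax multiplier = −c·k = −0.85/0.2965 ≈ −2.867. Need ΔY = −$221 billion, so ΔT = ΔY/(−c·k) = −(−$221 billion) × 0.2965 / 0.85 ≈ +$77.1 billion.
The government should raise lump-sum taxes by $77.1 billion.

+$77.1 billion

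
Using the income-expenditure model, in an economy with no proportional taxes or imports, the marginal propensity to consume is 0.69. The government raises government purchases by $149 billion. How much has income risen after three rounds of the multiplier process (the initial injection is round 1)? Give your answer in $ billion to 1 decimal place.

Round 1 adds ΔG = $149 billion; each later round is MPC = 0.69 times the previous.
After 3 rounds: 149 + 102.81 + 70.9389 = ΔG·(1 − c^3)/(1 − c) = 149 × (1 − 0.328509)/0.31 ≈ $322.7 billion.

$322.7 billion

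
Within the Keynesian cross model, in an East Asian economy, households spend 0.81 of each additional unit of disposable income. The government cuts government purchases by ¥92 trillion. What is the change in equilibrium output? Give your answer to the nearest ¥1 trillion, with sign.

Expenditure multiplier = 1/(1 − MPC) = 1/(1 − 0.81) = 1/0.19 ≈ 5.263.
ΔY = k × ΔG = (−¥92 trillion) / 0.19 ≈ −¥484 trillion.

−¥484 trillion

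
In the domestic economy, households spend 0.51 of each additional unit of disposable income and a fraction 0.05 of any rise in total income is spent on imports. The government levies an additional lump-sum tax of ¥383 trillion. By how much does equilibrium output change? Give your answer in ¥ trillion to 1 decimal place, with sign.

−¥361.7 trillion

A lump-sum tax change of +¥383 trillion shifts disposable income by −¥383 trillion; first-round consumption changes by −c × ΔT = −0.51 × (+¥383 trillion) = −¥195.33 trillion.
Expenditure multiplier = 1/(1 − c + m) = 1/(1 − 0.51 + 0.05) = 1/0.54 ≈ 1.852.
The tax multiplier is −c × k ≈ −0.944, so ΔY = k × (−c·ΔT) = (−¥195.33 trillion) / 0.54 ≈ −¥361.7 trillion.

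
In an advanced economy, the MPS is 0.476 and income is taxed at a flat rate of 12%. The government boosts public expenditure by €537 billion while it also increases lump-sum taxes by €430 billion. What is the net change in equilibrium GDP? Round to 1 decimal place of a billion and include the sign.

MPC = 1 − MPS = 1 − 0.476 = 0.524.
Expenditure multiplier = 1/(1 − c(1−t)) = 1/(1 − 0.524×0.88) = 1/0.53888 ≈ 1.856.
ΔG contributes k·ΔG = (+€537 billion) / 0.53888 ≈ +€996.5 billion.
ΔT of +€430 billion changes first-round spending by −c·ΔT = −€225.32 billion, contributing k·(−c·ΔT) = (−€225.32 billion) / 0.53888 ≈ −€418.1 billion.
Net ΔY = k(ΔG − c·ΔT) = (+€311.68 billion) / 0.53888 ≈ +€578.4 billion.

+€578.4 billion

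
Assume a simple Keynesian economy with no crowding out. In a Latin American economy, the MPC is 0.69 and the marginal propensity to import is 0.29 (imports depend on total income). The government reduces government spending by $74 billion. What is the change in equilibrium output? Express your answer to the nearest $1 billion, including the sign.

−$123 billion

Government-spending multiplier = 1/(1 − c + m) = 1/(1 − 0.69 + 0.29) = 1/0.6 ≈ 1.667.
ΔY = k × ΔG = (−$74 billion) / 0.6 ≈ −$123 billion.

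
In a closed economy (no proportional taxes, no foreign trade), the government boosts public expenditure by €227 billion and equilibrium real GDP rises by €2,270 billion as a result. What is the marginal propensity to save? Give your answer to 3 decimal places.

Implied spending multiplier k = ΔY/ΔG = 2,270/227 = 10.
Since k = 1/(1 − MPC), MPC = 1 − 1/k = 1 − ΔG/ΔY = 1 − 227/2,270 = 0.900.
MPS = 1 − MPC = 0.100.

0.100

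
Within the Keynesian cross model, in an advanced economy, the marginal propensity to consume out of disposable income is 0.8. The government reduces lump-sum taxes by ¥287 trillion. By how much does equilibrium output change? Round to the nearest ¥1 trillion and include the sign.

+¥1,148 trillion

A lump-sum tax change of −¥287 trillion shifts disposable income by +¥287 trillion; first-round consumption changes by −c × ΔT = −0.8 × (−¥287 trillion) = +¥229.6 trillion.
Expenditure multiplier = 1/(1 − MPC) = 1/(1 − 0.8) = 1/0.2 = 5.
The tax multiplier is −c × k = −4, so ΔY = k × (−c·ΔT) = (+¥229.6 trillion) / 0.2 = +¥1,148 trillion.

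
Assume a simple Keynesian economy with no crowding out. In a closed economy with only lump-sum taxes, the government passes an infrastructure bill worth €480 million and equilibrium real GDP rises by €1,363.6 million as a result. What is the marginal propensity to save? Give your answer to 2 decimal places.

Implied spending multiplier k = ΔY/ΔG = 1,363.6/480 ≈ 2.8408.
Since k = 1/(1 − MPC), MPC = 1 − 1/k = 1 − ΔG/ΔY = 1 − 480/1,363.6 ≈ 0.65.
MPS = 1 − MPC = 0.35.

0.35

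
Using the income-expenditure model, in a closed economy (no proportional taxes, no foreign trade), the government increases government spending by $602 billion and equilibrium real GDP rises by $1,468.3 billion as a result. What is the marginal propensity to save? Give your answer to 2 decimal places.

0.41

Implied spending multiplier k = ΔY/ΔG = 1,468.3/602 ≈ 2.439.
Since k = 1/(1 − MPC), MPC = 1 − 1/k = 1 − ΔG/ΔY = 1 − 602/1,468.3 ≈ 0.59.
MPS = 1 − MPC = 0.41.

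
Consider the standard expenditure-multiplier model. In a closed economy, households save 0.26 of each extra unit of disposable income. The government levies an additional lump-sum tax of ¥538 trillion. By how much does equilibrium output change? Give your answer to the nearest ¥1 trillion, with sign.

MPC = 1 − MPS = 1 − 0.26 = 0.74.
A lump-sum tax change of +¥538 trillion shifts disposable income by −¥538 trillion; first-round consumption changes by −c × ΔT = −0.74 × (+¥538 trillion) = −¥398.12 trillion.
Expenditure multiplier = 1/(1 − MPC) = 1/(1 − 0.74) = 1/0.26 ≈ 3.846.
The tax multiplier is −c × k ≈ −2.846, so ΔY = k × (−c·ΔT) = (−¥398.12 trillion) / 0.26 ≈ −¥1,531 trillion.

−¥1,531 trillion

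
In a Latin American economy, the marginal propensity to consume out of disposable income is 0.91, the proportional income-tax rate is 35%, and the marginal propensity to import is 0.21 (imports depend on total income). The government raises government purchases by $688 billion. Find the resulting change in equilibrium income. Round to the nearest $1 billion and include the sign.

+$1,112 billion

Expenditure multiplier = 1/(1 − c(1−t) + m) = 1/(1 − 0.91×0.65 + 0.21) = 1/0.6185 ≈ 1.617.
ΔY = k × ΔG = (+$688 billion) / 0.6185 ≈ +$1,112 billion.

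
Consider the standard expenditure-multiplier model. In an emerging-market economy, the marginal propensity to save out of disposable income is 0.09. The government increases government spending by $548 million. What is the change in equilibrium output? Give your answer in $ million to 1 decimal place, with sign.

+$6,088.9 million

MPC = 1 − MPS = 1 − 0.09 = 0.91.
Expenditure multiplier = 1/(1 − MPC) = 1/(1 − 0.91) = 1/0.09 ≈ 11.111.
ΔY = k × ΔG = (+$548 million) / 0.09 ≈ +$6,088.9 million.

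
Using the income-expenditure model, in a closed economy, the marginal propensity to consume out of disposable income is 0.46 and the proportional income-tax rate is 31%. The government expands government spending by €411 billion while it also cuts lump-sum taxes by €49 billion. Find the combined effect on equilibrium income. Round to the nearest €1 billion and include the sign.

Expenditure multiplier = 1/(1 − c(1−t)) = 1/(1 − 0.46×0.69) = 1/0.6826 ≈ 1.465.
ΔG contributes k·ΔG = (+€411 billion) / 0.6826 ≈ +€602.1 billion.
ΔT of −€49 billion changes first-round spending by −c·ΔT = +€22.54 billion, contributing k·(−c·ΔT) = (+€22.54 billion) / 0.6826 ≈ +€33 billion.
Net ΔY = k(ΔG − c·ΔT) = (+€433.54 billion) / 0.6826 ≈ +€635 billion.

+€635 billion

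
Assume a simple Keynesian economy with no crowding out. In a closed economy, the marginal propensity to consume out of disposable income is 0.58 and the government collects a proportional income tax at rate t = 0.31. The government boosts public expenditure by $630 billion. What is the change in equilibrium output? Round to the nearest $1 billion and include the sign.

Spending multiplier = 1/(1 − c(1−t)) = 1/(1 − 0.58×0.69) = 1/0.5998 ≈ 1.667.
ΔY = k × ΔG = (+$630 billion) / 0.5998 ≈ +$1,050 billion.

+$1,050 billion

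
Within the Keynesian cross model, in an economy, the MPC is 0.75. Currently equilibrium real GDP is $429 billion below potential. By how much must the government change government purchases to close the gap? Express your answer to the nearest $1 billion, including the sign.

Spending multiplier = 1/(1 − MPC) = 1/(1 − 0.75) = 1/0.25 = 4.
Need ΔY = +$429 billion, so ΔG = ΔY/k = (+$429 billion) × 0.25 ≈ +$107 billion.
The government should increase government purchases by $107 billion.

+$107 billion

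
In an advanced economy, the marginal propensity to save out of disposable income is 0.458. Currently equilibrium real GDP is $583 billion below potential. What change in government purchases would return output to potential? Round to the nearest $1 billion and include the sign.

MPC = 1 − MPS = 1 − 0.458 = 0.542.
Spending multiplier = 1/(1 − MPC) = 1/(1 − 0.542) = 1/0.458 ≈ 2.183.
Need ΔY = +$583 billion, so ΔG = ΔY/k = (+$583 billion) × 0.458 ≈ +$267 billion.
The government should increase government purchases by $267 billion.

+$267 billion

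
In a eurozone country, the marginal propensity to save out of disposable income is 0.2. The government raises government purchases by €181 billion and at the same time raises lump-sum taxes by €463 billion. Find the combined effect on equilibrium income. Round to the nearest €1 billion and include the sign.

−€947 billion

MPC = 1 − MPS = 1 − 0.2 = 0.8.
Expenditure multiplier = 1/(1 − MPC) = 1/(1 − 0.8) = 1/0.2 = 5.
ΔG contributes k·ΔG = (+€181 billion) / 0.2 = +€905 billion.
ΔT of +€463 billion changes first-round spending by −c·ΔT = −€370.4 billion, contributing k·(−c·ΔT) = (−€370.4 billion) / 0.2 = −€1,852 billion.
Net ΔY = k(ΔG − c·ΔT) = (−€189.4 billion) / 0.2 = −€947 billion.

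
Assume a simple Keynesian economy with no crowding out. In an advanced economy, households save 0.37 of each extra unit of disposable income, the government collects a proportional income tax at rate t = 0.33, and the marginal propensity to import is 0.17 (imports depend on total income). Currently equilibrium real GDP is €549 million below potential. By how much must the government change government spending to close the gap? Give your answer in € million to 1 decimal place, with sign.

MPC = 1 − MPS = 1 − 0.37 = 0.63.
Spending multiplier = 1/(1 − c(1−t) + m) = 1/(1 − 0.63×0.67 + 0.17) = 1/0.7479 ≈ 1.337.
Need ΔY = +€549 million, so ΔG = ΔY/k = (+€549 million) × 0.7479 ≈ +€410.6 million.
The government should increase government spending by €410.6 million.

+€410.6 million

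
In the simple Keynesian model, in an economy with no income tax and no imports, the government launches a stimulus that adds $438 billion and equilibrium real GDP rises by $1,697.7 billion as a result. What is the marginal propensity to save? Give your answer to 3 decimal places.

0.258

Implied spending multiplier k = ΔY/ΔG = 1,697.7/438 ≈ 3.876.
Since k = 1/(1 − MPC), MPC = 1 − 1/k = 1 − ΔG/ΔY = 1 − 438/1,697.7 ≈ 0.742.
MPS = 1 − MPC = 0.258.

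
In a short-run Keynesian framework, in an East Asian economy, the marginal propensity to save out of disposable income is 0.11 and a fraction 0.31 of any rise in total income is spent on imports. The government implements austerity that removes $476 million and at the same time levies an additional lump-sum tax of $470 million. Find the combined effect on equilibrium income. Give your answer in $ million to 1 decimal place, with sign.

−$2,129.3 million

MPC = 1 − MPS = 1 − 0.11 = 0.89.
Expenditure multiplier = 1/(1 − c + m) = 1/(1 − 0.89 + 0.31) = 1/0.42 ≈ 2.381.
ΔG contributes k·ΔG = (−$476 million) / 0.42 ≈ −$1,133.3 million.
ΔT of +$470 million changes first-round spending by −c·ΔT = −$418.3 million, contributing k·(−c·ΔT) = (−$418.3 million) / 0.42 ≈ −$996 million.
Net ΔY = k(ΔG − c·ΔT) = (−$894.3 million) / 0.42 ≈ −$2,129.3 million.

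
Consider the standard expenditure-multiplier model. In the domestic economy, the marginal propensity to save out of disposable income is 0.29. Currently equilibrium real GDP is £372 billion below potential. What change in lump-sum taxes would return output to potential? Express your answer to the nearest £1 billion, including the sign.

MPC = 1 − MPS = 1 − 0.29 = 0.71.
Spending multiplier = 1/(1 − MPC) = 1/(1 − 0.71) = 1/0.29 ≈ 3.448.
Tax multiplier = −c·k = −0.71/0.29 ≈ −2.448. Need ΔY = +£372 billion, so ΔT = ΔY/(−c·k) = −(+£372 billion) × 0.29 / 0.71 ≈ −£152 billion.
The government should cut lump-sum taxes by £152 billion.

−£152 billion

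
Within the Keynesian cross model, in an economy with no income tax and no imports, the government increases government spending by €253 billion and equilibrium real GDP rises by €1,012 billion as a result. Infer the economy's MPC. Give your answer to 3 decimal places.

Implied spending multiplier k = ΔY/ΔG = 1,012/253 = 4.
Since k = 1/(1 − MPC), MPC = 1 − 1/k = 1 − ΔG/ΔY = 1 − 253/1,012 = 0.750.

0.750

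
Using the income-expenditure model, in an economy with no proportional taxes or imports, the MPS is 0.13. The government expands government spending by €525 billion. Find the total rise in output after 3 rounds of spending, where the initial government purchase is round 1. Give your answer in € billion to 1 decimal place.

€1,379.1 billion

MPC = 1 − MPS = 1 − 0.13 = 0.87.
Round 1 adds ΔG = €525 billion; each later round is MPC = 0.87 times the previous.
After 3 rounds: 525 + 456.75 + 397.3725 = ΔG·(1 − c^3)/(1 − c) = 525 × (1 − 0.658503)/0.13 ≈ €1,379.1 billion.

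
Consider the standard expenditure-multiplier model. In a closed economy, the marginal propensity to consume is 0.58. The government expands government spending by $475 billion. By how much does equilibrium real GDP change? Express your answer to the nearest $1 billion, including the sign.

+$1,131 billion

Expenditure multiplier = 1/(1 − MPC) = 1/(1 − 0.58) = 1/0.42 ≈ 2.381.
ΔY = k × ΔG = (+$475 billion) / 0.42 ≈ +$1,131 billion.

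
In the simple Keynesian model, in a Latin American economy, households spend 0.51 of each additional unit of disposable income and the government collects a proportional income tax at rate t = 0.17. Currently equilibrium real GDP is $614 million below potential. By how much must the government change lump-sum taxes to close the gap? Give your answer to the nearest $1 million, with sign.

Spending multiplier = 1/(1 − c(1−t)) = 1/(1 − 0.51×0.83) = 1/0.5767 ≈ 1.734.
Tax multiplier = −c·k = −0.51/0.5767 ≈ −0.884. Need ΔY = +$614 million, so ΔT = ΔY/(−c·k) = −(+$614 million) × 0.5767 / 0.51 ≈ −$694 million.
The government should cut lump-sum taxes by $694 million.

−$694 million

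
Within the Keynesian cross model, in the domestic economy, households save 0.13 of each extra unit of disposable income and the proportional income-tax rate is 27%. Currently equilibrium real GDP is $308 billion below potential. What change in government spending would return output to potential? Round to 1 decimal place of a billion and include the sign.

MPC = 1 − MPS = 1 − 0.13 = 0.87.
Spending multiplier = 1/(1 − c(1−t)) = 1/(1 − 0.87×0.73) = 1/0.3649 ≈ 2.74.
Need ΔY = +$308 billion, so ΔG = ΔY/k = (+$308 billion) × 0.3649 ≈ +$112.4 billion.
The government should increase government spending by $112.4 billion.

+$112.4 billion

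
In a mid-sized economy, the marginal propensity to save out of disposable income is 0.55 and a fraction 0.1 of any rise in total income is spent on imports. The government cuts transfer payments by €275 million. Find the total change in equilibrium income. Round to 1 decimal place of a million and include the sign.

MPC = 1 − MPS = 1 − 0.55 = 0.45.
The transfer change shifts disposable income by −€275 million, so first-round consumption changes by c·ΔTR = 0.45 × (−€275 million) = −€123.75 million.
Expenditure multiplier = 1/(1 − c + m) = 1/(1 − 0.45 + 0.1) = 1/0.65 ≈ 1.538.
The transfer multiplier is c × k ≈ 0.692, so ΔY = k × (c·ΔTR) = (−€123.75 million) / 0.65 ≈ −€190.4 million.

−€190.4 million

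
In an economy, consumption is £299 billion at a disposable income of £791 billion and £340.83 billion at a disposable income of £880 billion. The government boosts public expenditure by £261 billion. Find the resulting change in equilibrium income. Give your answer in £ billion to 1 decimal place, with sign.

MPC = ΔC/ΔYd = (340.83 − 299)/(880 − 791) = 41.83/89 = 0.47.
Spending multiplier = 1/(1 − MPC) = 1/(1 − 0.47) = 1/0.53 ≈ 1.887.
ΔY = k × ΔG = (+£261 billion) / 0.53 ≈ +£492.5 billion.

+£492.5 billion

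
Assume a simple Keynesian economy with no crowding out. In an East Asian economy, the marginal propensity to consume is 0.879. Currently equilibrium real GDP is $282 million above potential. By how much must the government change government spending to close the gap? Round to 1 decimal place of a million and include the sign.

−$34.1 million

Spending multiplier = 1/(1 − MPC) = 1/(1 − 0.879) = 1/0.121 ≈ 8.264.
Need ΔY = −$282 million, so ΔG = ΔY/k = (−$282 million) × 0.121 ≈ −$34.1 million.
The government should cut government spending by $34.1 million.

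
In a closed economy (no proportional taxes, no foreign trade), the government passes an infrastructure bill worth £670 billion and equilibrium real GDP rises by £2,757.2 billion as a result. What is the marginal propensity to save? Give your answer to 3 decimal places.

Implied spending multiplier k = ΔY/ΔG = 2,757.2/670 ≈ 4.1152.
Since k = 1/(1 − MPC), MPC = 1 − 1/k = 1 − ΔG/ΔY = 1 − 670/2,757.2 ≈ 0.757.
MPS = 1 − MPC = 0.243.

0.243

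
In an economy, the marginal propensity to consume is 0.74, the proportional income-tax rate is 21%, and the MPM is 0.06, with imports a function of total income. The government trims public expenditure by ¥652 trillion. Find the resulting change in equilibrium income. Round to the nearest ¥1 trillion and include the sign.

Expenditure multiplier = 1/(1 − c(1−t) + m) = 1/(1 − 0.74×0.79 + 0.06) = 1/0.4754 ≈ 2.103.
ΔY = k × ΔG = (−¥652 trillion) / 0.4754 ≈ −¥1,371 trillion.

−¥1,371 trillion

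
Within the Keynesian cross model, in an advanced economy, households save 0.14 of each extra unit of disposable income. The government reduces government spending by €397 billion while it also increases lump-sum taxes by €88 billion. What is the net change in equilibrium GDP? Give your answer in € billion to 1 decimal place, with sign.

−€3,376.3 billion

MPC = 1 − MPS = 1 − 0.14 = 0.86.
Expenditure multiplier = 1/(1 − MPC) = 1/(1 − 0.86) = 1/0.14 ≈ 7.143.
ΔG contributes k·ΔG = (−€397 billion) / 0.14 ≈ −€2,835.7 billion.
ΔT of +€88 billion changes first-round spending by −c·ΔT = −€75.68 billion, contributing k·(−c·ΔT) = (−€75.68 billion) / 0.14 ≈ −€540.6 billion.
Net ΔY = k(ΔG − c·ΔT) = (−€472.68 billion) / 0.14 ≈ −€3,376.3 billion.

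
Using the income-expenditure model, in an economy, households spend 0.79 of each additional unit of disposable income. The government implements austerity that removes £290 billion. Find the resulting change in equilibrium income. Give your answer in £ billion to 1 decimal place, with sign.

−£1,381.0 billion

Expenditure multiplier = 1/(1 − MPC) = 1/(1 − 0.79) = 1/0.21 ≈ 4.762.
ΔY = k × ΔG = (−£290 billion) / 0.21 ≈ −£1,381 billion.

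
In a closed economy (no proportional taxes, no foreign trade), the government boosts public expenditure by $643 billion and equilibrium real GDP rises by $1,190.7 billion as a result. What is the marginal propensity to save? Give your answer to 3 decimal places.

0.540

Implied spending multiplier k = ΔY/ΔG = 1,190.7/643 ≈ 1.8518.
Since k = 1/(1 − MPC), MPC = 1 − 1/k = 1 − ΔG/ΔY = 1 − 643/1,190.7 ≈ 0.460.
MPS = 1 − MPC = 0.540.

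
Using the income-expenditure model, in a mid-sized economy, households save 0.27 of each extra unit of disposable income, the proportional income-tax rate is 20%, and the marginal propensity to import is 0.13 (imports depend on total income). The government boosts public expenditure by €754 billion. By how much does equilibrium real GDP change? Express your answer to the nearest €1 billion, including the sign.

MPC = 1 − MPS = 1 − 0.27 = 0.73.
Expenditure multiplier = 1/(1 − c(1−t) + m) = 1/(1 − 0.73×0.8 + 0.13) = 1/0.546 ≈ 1.832.
ΔY = k × ΔG = (+€754 billion) / 0.546 ≈ +€1,381 billion.

+€1,381 billion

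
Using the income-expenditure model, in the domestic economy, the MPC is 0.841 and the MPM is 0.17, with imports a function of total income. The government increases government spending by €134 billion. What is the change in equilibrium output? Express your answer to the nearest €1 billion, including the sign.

Spending multiplier = 1/(1 − c + m) = 1/(1 − 0.841 + 0.17) = 1/0.329 ≈ 3.04.
ΔY = k × ΔG = (+€134 billion) / 0.329 ≈ +€407 billion.

+€407 billion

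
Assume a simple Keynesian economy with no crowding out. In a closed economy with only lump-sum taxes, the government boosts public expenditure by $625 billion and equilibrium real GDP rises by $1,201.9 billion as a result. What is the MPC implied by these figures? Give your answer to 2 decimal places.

Implied spending multiplier k = ΔY/ΔG = 1,201.9/625 ≈ 1.923.
Since k = 1/(1 − MPC), MPC = 1 − 1/k = 1 − ΔG/ΔY = 1 − 625/1,201.9 ≈ 0.48.

0.48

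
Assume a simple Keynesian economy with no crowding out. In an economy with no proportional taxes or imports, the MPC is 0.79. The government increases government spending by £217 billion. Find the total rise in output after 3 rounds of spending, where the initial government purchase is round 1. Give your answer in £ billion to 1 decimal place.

£523.9 billion

Round 1 adds ΔG = £217 billion; each later round is MPC = 0.79 times the previous.
After 3 rounds: 217 + 171.43 + 135.4297 = ΔG·(1 − c^3)/(1 − c) = 217 × (1 − 0.493039)/0.21 ≈ £523.9 billion.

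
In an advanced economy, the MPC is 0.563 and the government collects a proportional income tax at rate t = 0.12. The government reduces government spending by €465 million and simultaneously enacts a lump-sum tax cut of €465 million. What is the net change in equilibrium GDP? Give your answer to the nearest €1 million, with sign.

−€403 million

Expenditure multiplier = 1/(1 − c(1−t)) = 1/(1 − 0.563×0.88) = 1/0.50456 ≈ 1.982.
ΔG contributes k·ΔG = (−€465 million) / 0.50456 ≈ −€921.6 million.
ΔT of −€465 million changes first-round spending by −c·ΔT = +€261.795 million, contributing k·(−c·ΔT) = (+€261.795 million) / 0.50456 ≈ +€518.9 million.
Net ΔY = k(ΔG − c·ΔT) = (−€203.205 million) / 0.50456 ≈ −€403 million.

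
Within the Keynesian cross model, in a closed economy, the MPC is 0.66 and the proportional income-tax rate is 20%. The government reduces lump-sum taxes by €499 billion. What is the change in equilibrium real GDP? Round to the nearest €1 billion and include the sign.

+€698 billion

A lump-sum tax change of −€499 billion shifts disposable income by +€499 billion; first-round consumption changes by −c × ΔT = −0.66 × (−€499 billion) = +€329.34 billion.
Expenditure multiplier = 1/(1 − c(1−t)) = 1/(1 − 0.66×0.8) = 1/0.472 ≈ 2.119.
The tax multiplier is −c × k ≈ −1.398, so ΔY = k × (−c·ΔT) = (+€329.34 billion) / 0.472 ≈ +€698 billion.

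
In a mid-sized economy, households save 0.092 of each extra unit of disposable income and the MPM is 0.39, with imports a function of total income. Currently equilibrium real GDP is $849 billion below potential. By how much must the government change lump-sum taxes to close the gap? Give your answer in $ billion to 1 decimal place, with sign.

MPC = 1 − MPS = 1 − 0.092 = 0.908.
Spending multiplier = 1/(1 − c + m) = 1/(1 − 0.908 + 0.39) = 1/0.482 ≈ 2.075.
Tax multiplier = −c·k = −0.908/0.482 ≈ −1.884. Need ΔY = +$849 billion, so ΔT = ΔY/(−c·k) = −(+$849 billion) × 0.482 / 0.908 ≈ −$450.7 billion.
The government should cut lump-sum taxes by $450.7 billion.

−$450.7 billion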